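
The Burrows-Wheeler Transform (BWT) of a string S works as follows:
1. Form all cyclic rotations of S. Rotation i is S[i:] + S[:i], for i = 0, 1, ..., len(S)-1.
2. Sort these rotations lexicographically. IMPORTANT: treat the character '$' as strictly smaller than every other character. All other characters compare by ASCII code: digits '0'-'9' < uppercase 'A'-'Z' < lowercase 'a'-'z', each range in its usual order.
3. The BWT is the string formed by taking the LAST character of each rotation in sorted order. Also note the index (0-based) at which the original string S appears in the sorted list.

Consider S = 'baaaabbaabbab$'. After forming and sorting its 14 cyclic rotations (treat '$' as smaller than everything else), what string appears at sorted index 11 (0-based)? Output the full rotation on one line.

Answer: bab$baaaabbaab

Derivation:
All 14 rotations (rotation i = S[i:]+S[:i]):
  rot[0] = baaaabbaabbab$
  rot[1] = aaaabbaabbab$b
  rot[2] = aaabbaabbab$ba
  rot[3] = aabbaabbab$baa
  rot[4] = abbaabbab$baaa
  rot[5] = bbaabbab$baaaa
  rot[6] = baabbab$baaaab
  rot[7] = aabbab$baaaabb
  rot[8] = abbab$baaaabba
  rot[9] = bbab$baaaabbaa
  rot[10] = bab$baaaabbaab
  rot[11] = ab$baaaabbaabb
  rot[12] = b$baaaabbaabba
  rot[13] = $baaaabbaabbab
Sorted (with $ < everything):
  sorted[0] = $baaaabbaabbab
  sorted[1] = aaaabbaabbab$b
  sorted[2] = aaabbaabbab$ba
  sorted[3] = aabbaabbab$baa
  sorted[4] = aabbab$baaaabb
  sorted[5] = ab$baaaabbaabb
  sorted[6] = abbaabbab$baaa
  sorted[7] = abbab$baaaabba
  sorted[8] = b$baaaabbaabba
  sorted[9] = baaaabbaabbab$
  sorted[10] = baabbab$baaaab
  sorted[11] = bab$baaaabbaab
  sorted[12] = bbaabbab$baaaa
  sorted[13] = bbab$baaaabbaa
sorted[11] = bab$baaaabbaab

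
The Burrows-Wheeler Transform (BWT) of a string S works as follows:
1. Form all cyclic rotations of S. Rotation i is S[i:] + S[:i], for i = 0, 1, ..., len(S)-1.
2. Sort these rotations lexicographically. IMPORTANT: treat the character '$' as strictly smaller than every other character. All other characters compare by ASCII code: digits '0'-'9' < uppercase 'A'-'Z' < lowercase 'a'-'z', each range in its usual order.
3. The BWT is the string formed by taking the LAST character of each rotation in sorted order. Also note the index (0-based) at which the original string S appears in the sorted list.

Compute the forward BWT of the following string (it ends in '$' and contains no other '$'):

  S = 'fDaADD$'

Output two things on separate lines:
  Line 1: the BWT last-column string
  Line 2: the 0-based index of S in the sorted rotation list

All 7 rotations (rotation i = S[i:]+S[:i]):
  rot[0] = fDaADD$
  rot[1] = DaADD$f
  rot[2] = aADD$fD
  rot[3] = ADD$fDa
  rot[4] = DD$fDaA
  rot[5] = D$fDaAD
  rot[6] = $fDaADD
Sorted (with $ < everything):
  sorted[0] = $fDaADD  (last char: 'D')
  sorted[1] = ADD$fDa  (last char: 'a')
  sorted[2] = D$fDaAD  (last char: 'D')
  sorted[3] = DD$fDaA  (last char: 'A')
  sorted[4] = DaADD$f  (last char: 'f')
  sorted[5] = aADD$fD  (last char: 'D')
  sorted[6] = fDaADD$  (last char: '$')
Last column: DaDAfD$
Original string S is at sorted index 6

Answer: DaDAfD$
6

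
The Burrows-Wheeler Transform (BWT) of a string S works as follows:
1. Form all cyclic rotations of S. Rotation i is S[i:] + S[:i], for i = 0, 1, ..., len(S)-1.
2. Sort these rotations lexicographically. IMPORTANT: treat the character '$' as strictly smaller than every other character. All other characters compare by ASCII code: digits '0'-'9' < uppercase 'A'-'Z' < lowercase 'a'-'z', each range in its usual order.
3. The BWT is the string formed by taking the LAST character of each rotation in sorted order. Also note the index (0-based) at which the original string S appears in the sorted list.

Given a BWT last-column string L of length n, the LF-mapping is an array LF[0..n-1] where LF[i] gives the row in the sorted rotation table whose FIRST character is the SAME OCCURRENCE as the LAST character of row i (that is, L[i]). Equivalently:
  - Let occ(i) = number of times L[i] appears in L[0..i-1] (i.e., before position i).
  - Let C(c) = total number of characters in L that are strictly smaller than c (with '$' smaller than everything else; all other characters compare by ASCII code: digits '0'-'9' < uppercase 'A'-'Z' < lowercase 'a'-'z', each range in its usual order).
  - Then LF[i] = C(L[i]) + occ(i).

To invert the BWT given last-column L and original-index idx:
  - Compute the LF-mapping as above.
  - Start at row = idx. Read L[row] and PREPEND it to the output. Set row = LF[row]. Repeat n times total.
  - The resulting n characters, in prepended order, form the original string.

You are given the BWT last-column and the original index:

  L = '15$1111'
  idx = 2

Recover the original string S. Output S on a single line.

Answer: 111151$

Derivation:
LF mapping: 1 6 0 2 3 4 5
Walk LF starting at row 2, prepending L[row]:
  step 1: row=2, L[2]='$', prepend. Next row=LF[2]=0
  step 2: row=0, L[0]='1', prepend. Next row=LF[0]=1
  step 3: row=1, L[1]='5', prepend. Next row=LF[1]=6
  step 4: row=6, L[6]='1', prepend. Next row=LF[6]=5
  step 5: row=5, L[5]='1', prepend. Next row=LF[5]=4
  step 6: row=4, L[4]='1', prepend. Next row=LF[4]=3
  step 7: row=3, L[3]='1', prepend. Next row=LF[3]=2
Reversed output: 111151$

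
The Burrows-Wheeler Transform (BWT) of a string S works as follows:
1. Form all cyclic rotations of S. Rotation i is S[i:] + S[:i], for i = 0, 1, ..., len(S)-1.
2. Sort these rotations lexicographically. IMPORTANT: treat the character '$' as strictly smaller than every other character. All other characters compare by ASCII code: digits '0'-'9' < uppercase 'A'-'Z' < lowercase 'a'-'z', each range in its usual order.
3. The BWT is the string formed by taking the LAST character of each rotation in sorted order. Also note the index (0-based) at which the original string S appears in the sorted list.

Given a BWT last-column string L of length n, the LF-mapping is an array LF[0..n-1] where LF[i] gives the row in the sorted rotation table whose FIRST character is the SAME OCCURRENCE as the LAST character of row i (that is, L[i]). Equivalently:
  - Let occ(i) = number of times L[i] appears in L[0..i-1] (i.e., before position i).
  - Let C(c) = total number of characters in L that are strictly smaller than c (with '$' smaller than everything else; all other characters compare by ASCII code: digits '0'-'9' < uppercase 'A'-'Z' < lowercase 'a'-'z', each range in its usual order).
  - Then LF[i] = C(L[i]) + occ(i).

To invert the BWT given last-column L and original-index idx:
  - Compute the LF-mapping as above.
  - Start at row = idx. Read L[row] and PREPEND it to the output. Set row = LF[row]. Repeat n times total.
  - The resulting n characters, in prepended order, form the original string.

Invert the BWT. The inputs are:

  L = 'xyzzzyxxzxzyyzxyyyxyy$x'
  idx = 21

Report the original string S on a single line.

Answer: zyyyyzxyxyzxxzxxzyyzyx$

Derivation:
LF mapping: 1 8 17 18 19 9 2 3 20 4 21 10 11 22 5 12 13 14 6 15 16 0 7
Walk LF starting at row 21, prepending L[row]:
  step 1: row=21, L[21]='$', prepend. Next row=LF[21]=0
  step 2: row=0, L[0]='x', prepend. Next row=LF[0]=1
  step 3: row=1, L[1]='y', prepend. Next row=LF[1]=8
  step 4: row=8, L[8]='z', prepend. Next row=LF[8]=20
  step 5: row=20, L[20]='y', prepend. Next row=LF[20]=16
  step 6: row=16, L[16]='y', prepend. Next row=LF[16]=13
  step 7: row=13, L[13]='z', prepend. Next row=LF[13]=22
  step 8: row=22, L[22]='x', prepend. Next row=LF[22]=7
  step 9: row=7, L[7]='x', prepend. Next row=LF[7]=3
  step 10: row=3, L[3]='z', prepend. Next row=LF[3]=18
  step 11: row=18, L[18]='x', prepend. Next row=LF[18]=6
  step 12: row=6, L[6]='x', prepend. Next row=LF[6]=2
  step 13: row=2, L[2]='z', prepend. Next row=LF[2]=17
  step 14: row=17, L[17]='y', prepend. Next row=LF[17]=14
  step 15: row=14, L[14]='x', prepend. Next row=LF[14]=5
  step 16: row=5, L[5]='y', prepend. Next row=LF[5]=9
  step 17: row=9, L[9]='x', prepend. Next row=LF[9]=4
  step 18: row=4, L[4]='z', prepend. Next row=LF[4]=19
  step 19: row=19, L[19]='y', prepend. Next row=LF[19]=15
  step 20: row=15, L[15]='y', prepend. Next row=LF[15]=12
  step 21: row=12, L[12]='y', prepend. Next row=LF[12]=11
  step 22: row=11, L[11]='y', prepend. Next row=LF[11]=10
  step 23: row=10, L[10]='z', prepend. Next row=LF[10]=21
Reversed output: zyyyyzxyxyzxxzxxzyyzyx$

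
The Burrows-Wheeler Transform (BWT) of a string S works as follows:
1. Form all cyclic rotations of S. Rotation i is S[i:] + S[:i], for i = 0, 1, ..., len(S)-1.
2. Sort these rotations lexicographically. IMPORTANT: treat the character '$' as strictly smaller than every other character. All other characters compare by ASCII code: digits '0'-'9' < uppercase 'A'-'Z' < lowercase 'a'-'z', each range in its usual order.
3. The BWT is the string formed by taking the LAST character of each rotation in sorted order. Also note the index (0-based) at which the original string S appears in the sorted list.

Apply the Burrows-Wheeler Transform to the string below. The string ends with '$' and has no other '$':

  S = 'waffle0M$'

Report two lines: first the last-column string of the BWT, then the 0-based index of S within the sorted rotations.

Answer: Me0wlaff$
8

Derivation:
All 9 rotations (rotation i = S[i:]+S[:i]):
  rot[0] = waffle0M$
  rot[1] = affle0M$w
  rot[2] = ffle0M$wa
  rot[3] = fle0M$waf
  rot[4] = le0M$waff
  rot[5] = e0M$waffl
  rot[6] = 0M$waffle
  rot[7] = M$waffle0
  rot[8] = $waffle0M
Sorted (with $ < everything):
  sorted[0] = $waffle0M  (last char: 'M')
  sorted[1] = 0M$waffle  (last char: 'e')
  sorted[2] = M$waffle0  (last char: '0')
  sorted[3] = affle0M$w  (last char: 'w')
  sorted[4] = e0M$waffl  (last char: 'l')
  sorted[5] = ffle0M$wa  (last char: 'a')
  sorted[6] = fle0M$waf  (last char: 'f')
  sorted[7] = le0M$waff  (last char: 'f')
  sorted[8] = waffle0M$  (last char: '$')
Last column: Me0wlaff$
Original string S is at sorted index 8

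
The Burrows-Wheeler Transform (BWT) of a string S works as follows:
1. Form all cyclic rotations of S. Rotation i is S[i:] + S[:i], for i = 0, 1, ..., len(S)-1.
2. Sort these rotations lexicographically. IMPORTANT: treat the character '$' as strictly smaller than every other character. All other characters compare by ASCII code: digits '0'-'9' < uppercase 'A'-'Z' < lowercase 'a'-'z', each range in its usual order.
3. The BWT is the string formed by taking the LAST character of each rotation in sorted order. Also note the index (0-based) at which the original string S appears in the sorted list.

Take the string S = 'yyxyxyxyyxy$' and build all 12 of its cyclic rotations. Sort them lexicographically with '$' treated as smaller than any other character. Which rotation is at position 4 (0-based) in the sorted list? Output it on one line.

Answer: xyyxy$yyxyxy

Derivation:
All 12 rotations (rotation i = S[i:]+S[:i]):
  rot[0] = yyxyxyxyyxy$
  rot[1] = yxyxyxyyxy$y
  rot[2] = xyxyxyyxy$yy
  rot[3] = yxyxyyxy$yyx
  rot[4] = xyxyyxy$yyxy
  rot[5] = yxyyxy$yyxyx
  rot[6] = xyyxy$yyxyxy
  rot[7] = yyxy$yyxyxyx
  rot[8] = yxy$yyxyxyxy
  rot[9] = xy$yyxyxyxyy
  rot[10] = y$yyxyxyxyyx
  rot[11] = $yyxyxyxyyxy
Sorted (with $ < everything):
  sorted[0] = $yyxyxyxyyxy
  sorted[1] = xy$yyxyxyxyy
  sorted[2] = xyxyxyyxy$yy
  sorted[3] = xyxyyxy$yyxy
  sorted[4] = xyyxy$yyxyxy
  sorted[5] = y$yyxyxyxyyx
  sorted[6] = yxy$yyxyxyxy
  sorted[7] = yxyxyxyyxy$y
  sorted[8] = yxyxyyxy$yyx
  sorted[9] = yxyyxy$yyxyx
  sorted[10] = yyxy$yyxyxyx
  sorted[11] = yyxyxyxyyxy$
sorted[4] = xyyxy$yyxyxy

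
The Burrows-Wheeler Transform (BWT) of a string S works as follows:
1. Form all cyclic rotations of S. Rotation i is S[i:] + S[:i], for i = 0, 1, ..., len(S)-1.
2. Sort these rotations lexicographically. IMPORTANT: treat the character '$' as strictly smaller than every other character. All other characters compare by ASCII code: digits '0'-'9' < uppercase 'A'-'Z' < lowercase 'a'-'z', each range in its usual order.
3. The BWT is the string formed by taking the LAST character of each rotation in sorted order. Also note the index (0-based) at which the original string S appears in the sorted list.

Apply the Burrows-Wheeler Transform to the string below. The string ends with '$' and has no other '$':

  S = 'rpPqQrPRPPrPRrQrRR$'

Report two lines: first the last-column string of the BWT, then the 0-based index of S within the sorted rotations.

Answer: RRrrpPqrRPrPrPQPRQ$
18

Derivation:
All 19 rotations (rotation i = S[i:]+S[:i]):
  rot[0] = rpPqQrPRPPrPRrQrRR$
  rot[1] = pPqQrPRPPrPRrQrRR$r
  rot[2] = PqQrPRPPrPRrQrRR$rp
  rot[3] = qQrPRPPrPRrQrRR$rpP
  rot[4] = QrPRPPrPRrQrRR$rpPq
  rot[5] = rPRPPrPRrQrRR$rpPqQ
  rot[6] = PRPPrPRrQrRR$rpPqQr
  rot[7] = RPPrPRrQrRR$rpPqQrP
  rot[8] = PPrPRrQrRR$rpPqQrPR
  rot[9] = PrPRrQrRR$rpPqQrPRP
  rot[10] = rPRrQrRR$rpPqQrPRPP
  rot[11] = PRrQrRR$rpPqQrPRPPr
  rot[12] = RrQrRR$rpPqQrPRPPrP
  rot[13] = rQrRR$rpPqQrPRPPrPR
  rot[14] = QrRR$rpPqQrPRPPrPRr
  rot[15] = rRR$rpPqQrPRPPrPRrQ
  rot[16] = RR$rpPqQrPRPPrPRrQr
  rot[17] = R$rpPqQrPRPPrPRrQrR
  rot[18] = $rpPqQrPRPPrPRrQrRR
Sorted (with $ < everything):
  sorted[0] = $rpPqQrPRPPrPRrQrRR  (last char: 'R')
  sorted[1] = PPrPRrQrRR$rpPqQrPR  (last char: 'R')
  sorted[2] = PRPPrPRrQrRR$rpPqQr  (last char: 'r')
  sorted[3] = PRrQrRR$rpPqQrPRPPr  (last char: 'r')
  sorted[4] = PqQrPRPPrPRrQrRR$rp  (last char: 'p')
  sorted[5] = PrPRrQrRR$rpPqQrPRP  (last char: 'P')
  sorted[6] = QrPRPPrPRrQrRR$rpPq  (last char: 'q')
  sorted[7] = QrRR$rpPqQrPRPPrPRr  (last char: 'r')
  sorted[8] = R$rpPqQrPRPPrPRrQrR  (last char: 'R')
  sorted[9] = RPPrPRrQrRR$rpPqQrP  (last char: 'P')
  sorted[10] = RR$rpPqQrPRPPrPRrQr  (last char: 'r')
  sorted[11] = RrQrRR$rpPqQrPRPPrP  (last char: 'P')
  sorted[12] = pPqQrPRPPrPRrQrRR$r  (last char: 'r')
  sorted[13] = qQrPRPPrPRrQrRR$rpP  (last char: 'P')
  sorted[14] = rPRPPrPRrQrRR$rpPqQ  (last char: 'Q')
  sorted[15] = rPRrQrRR$rpPqQrPRPP  (last char: 'P')
  sorted[16] = rQrRR$rpPqQrPRPPrPR  (last char: 'R')
  sorted[17] = rRR$rpPqQrPRPPrPRrQ  (last char: 'Q')
  sorted[18] = rpPqQrPRPPrPRrQrRR$  (last char: '$')
Last column: RRrrpPqrRPrPrPQPRQ$
Original string S is at sorted index 18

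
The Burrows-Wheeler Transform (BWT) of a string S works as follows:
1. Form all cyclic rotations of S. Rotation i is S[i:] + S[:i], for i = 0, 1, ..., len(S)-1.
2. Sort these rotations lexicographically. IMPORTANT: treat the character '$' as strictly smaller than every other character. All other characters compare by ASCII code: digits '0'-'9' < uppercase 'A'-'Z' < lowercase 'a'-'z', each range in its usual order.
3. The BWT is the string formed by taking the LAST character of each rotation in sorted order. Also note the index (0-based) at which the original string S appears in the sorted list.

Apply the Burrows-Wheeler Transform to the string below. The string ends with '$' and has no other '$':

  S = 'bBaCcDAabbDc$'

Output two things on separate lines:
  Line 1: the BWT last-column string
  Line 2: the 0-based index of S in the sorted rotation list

Answer: cDbacbBA$baDC
8

Derivation:
All 13 rotations (rotation i = S[i:]+S[:i]):
  rot[0] = bBaCcDAabbDc$
  rot[1] = BaCcDAabbDc$b
  rot[2] = aCcDAabbDc$bB
  rot[3] = CcDAabbDc$bBa
  rot[4] = cDAabbDc$bBaC
  rot[5] = DAabbDc$bBaCc
  rot[6] = AabbDc$bBaCcD
  rot[7] = abbDc$bBaCcDA
  rot[8] = bbDc$bBaCcDAa
  rot[9] = bDc$bBaCcDAab
  rot[10] = Dc$bBaCcDAabb
  rot[11] = c$bBaCcDAabbD
  rot[12] = $bBaCcDAabbDc
Sorted (with $ < everything):
  sorted[0] = $bBaCcDAabbDc  (last char: 'c')
  sorted[1] = AabbDc$bBaCcD  (last char: 'D')
  sorted[2] = BaCcDAabbDc$b  (last char: 'b')
  sorted[3] = CcDAabbDc$bBa  (last char: 'a')
  sorted[4] = DAabbDc$bBaCc  (last char: 'c')
  sorted[5] = Dc$bBaCcDAabb  (last char: 'b')
  sorted[6] = aCcDAabbDc$bB  (last char: 'B')
  sorted[7] = abbDc$bBaCcDA  (last char: 'A')
  sorted[8] = bBaCcDAabbDc$  (last char: '$')
  sorted[9] = bDc$bBaCcDAab  (last char: 'b')
  sorted[10] = bbDc$bBaCcDAa  (last char: 'a')
  sorted[11] = c$bBaCcDAabbD  (last char: 'D')
  sorted[12] = cDAabbDc$bBaC  (last char: 'C')
Last column: cDbacbBA$baDC
Original string S is at sorted index 8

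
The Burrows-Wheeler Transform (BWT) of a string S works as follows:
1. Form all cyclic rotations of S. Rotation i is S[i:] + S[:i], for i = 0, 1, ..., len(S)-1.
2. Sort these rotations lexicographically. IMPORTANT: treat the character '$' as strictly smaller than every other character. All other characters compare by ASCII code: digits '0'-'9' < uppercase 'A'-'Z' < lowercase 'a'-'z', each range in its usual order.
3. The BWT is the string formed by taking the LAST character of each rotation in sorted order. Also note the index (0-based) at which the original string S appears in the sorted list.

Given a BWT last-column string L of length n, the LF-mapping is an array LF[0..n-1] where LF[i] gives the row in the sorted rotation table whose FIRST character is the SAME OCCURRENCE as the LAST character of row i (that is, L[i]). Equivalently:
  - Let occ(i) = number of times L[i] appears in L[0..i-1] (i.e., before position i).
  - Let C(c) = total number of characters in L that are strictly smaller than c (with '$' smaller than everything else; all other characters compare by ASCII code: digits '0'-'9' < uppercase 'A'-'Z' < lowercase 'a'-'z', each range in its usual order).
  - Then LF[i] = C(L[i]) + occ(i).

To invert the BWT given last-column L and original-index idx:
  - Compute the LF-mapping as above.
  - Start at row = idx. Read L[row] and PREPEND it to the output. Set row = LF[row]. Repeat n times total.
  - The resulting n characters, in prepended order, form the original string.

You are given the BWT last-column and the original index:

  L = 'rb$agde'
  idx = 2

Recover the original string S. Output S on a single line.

LF mapping: 6 2 0 1 5 3 4
Walk LF starting at row 2, prepending L[row]:
  step 1: row=2, L[2]='$', prepend. Next row=LF[2]=0
  step 2: row=0, L[0]='r', prepend. Next row=LF[0]=6
  step 3: row=6, L[6]='e', prepend. Next row=LF[6]=4
  step 4: row=4, L[4]='g', prepend. Next row=LF[4]=5
  step 5: row=5, L[5]='d', prepend. Next row=LF[5]=3
  step 6: row=3, L[3]='a', prepend. Next row=LF[3]=1
  step 7: row=1, L[1]='b', prepend. Next row=LF[1]=2
Reversed output: badger$

Answer: badger$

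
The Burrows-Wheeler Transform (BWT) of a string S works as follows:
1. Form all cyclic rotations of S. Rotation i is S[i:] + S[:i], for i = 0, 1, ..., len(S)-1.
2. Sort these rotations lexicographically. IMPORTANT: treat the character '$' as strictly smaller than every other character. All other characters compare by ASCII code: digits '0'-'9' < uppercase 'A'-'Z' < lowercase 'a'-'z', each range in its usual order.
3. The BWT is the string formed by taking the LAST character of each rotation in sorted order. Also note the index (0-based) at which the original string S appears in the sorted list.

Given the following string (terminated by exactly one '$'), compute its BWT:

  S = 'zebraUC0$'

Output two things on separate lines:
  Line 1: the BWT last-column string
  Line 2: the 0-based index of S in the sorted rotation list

Answer: 0CUarezb$
8

Derivation:
All 9 rotations (rotation i = S[i:]+S[:i]):
  rot[0] = zebraUC0$
  rot[1] = ebraUC0$z
  rot[2] = braUC0$ze
  rot[3] = raUC0$zeb
  rot[4] = aUC0$zebr
  rot[5] = UC0$zebra
  rot[6] = C0$zebraU
  rot[7] = 0$zebraUC
  rot[8] = $zebraUC0
Sorted (with $ < everything):
  sorted[0] = $zebraUC0  (last char: '0')
  sorted[1] = 0$zebraUC  (last char: 'C')
  sorted[2] = C0$zebraU  (last char: 'U')
  sorted[3] = UC0$zebra  (last char: 'a')
  sorted[4] = aUC0$zebr  (last char: 'r')
  sorted[5] = braUC0$ze  (last char: 'e')
  sorted[6] = ebraUC0$z  (last char: 'z')
  sorted[7] = raUC0$zeb  (last char: 'b')
  sorted[8] = zebraUC0$  (last char: '$')
Last column: 0CUarezb$
Original string S is at sorted index 8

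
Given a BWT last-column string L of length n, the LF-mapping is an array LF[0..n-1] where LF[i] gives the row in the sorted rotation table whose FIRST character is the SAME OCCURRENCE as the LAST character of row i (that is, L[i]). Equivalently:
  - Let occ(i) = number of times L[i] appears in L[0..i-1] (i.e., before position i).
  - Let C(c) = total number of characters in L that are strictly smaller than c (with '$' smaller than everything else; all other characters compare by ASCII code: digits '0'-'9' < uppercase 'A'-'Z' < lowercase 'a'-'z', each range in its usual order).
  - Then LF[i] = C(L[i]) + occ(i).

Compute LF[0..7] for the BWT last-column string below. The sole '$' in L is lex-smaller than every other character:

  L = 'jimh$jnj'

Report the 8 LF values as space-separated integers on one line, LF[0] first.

Answer: 3 2 6 1 0 4 7 5

Derivation:
Char counts: '$':1, 'h':1, 'i':1, 'j':3, 'm':1, 'n':1
C (first-col start): C('$')=0, C('h')=1, C('i')=2, C('j')=3, C('m')=6, C('n')=7
L[0]='j': occ=0, LF[0]=C('j')+0=3+0=3
L[1]='i': occ=0, LF[1]=C('i')+0=2+0=2
L[2]='m': occ=0, LF[2]=C('m')+0=6+0=6
L[3]='h': occ=0, LF[3]=C('h')+0=1+0=1
L[4]='$': occ=0, LF[4]=C('$')+0=0+0=0
L[5]='j': occ=1, LF[5]=C('j')+1=3+1=4
L[6]='n': occ=0, LF[6]=C('n')+0=7+0=7
L[7]='j': occ=2, LF[7]=C('j')+2=3+2=5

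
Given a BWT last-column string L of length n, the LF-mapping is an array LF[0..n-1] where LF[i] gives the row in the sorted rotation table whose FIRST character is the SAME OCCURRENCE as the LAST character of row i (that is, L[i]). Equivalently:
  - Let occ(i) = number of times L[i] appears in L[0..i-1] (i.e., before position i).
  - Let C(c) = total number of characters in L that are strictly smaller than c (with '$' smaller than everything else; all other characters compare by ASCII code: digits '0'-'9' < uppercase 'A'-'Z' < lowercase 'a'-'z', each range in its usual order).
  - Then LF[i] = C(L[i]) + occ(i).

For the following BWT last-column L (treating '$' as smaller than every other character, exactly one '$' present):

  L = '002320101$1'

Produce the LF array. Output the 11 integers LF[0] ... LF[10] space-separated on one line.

Answer: 1 2 8 10 9 3 5 4 6 0 7

Derivation:
Char counts: '$':1, '0':4, '1':3, '2':2, '3':1
C (first-col start): C('$')=0, C('0')=1, C('1')=5, C('2')=8, C('3')=10
L[0]='0': occ=0, LF[0]=C('0')+0=1+0=1
L[1]='0': occ=1, LF[1]=C('0')+1=1+1=2
L[2]='2': occ=0, LF[2]=C('2')+0=8+0=8
L[3]='3': occ=0, LF[3]=C('3')+0=10+0=10
L[4]='2': occ=1, LF[4]=C('2')+1=8+1=9
L[5]='0': occ=2, LF[5]=C('0')+2=1+2=3
L[6]='1': occ=0, LF[6]=C('1')+0=5+0=5
L[7]='0': occ=3, LF[7]=C('0')+3=1+3=4
L[8]='1': occ=1, LF[8]=C('1')+1=5+1=6
L[9]='$': occ=0, LF[9]=C('$')+0=0+0=0
L[10]='1': occ=2, LF[10]=C('1')+2=5+2=7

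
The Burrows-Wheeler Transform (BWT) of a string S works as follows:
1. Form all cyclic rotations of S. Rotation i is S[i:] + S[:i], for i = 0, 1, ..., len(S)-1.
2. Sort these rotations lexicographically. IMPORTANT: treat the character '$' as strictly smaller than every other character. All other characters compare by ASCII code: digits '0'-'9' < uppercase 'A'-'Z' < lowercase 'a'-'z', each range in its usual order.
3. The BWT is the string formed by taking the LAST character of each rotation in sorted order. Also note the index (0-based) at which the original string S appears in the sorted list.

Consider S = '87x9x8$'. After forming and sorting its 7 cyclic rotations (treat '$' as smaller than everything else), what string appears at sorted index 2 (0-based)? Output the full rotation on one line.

All 7 rotations (rotation i = S[i:]+S[:i]):
  rot[0] = 87x9x8$
  rot[1] = 7x9x8$8
  rot[2] = x9x8$87
  rot[3] = 9x8$87x
  rot[4] = x8$87x9
  rot[5] = 8$87x9x
  rot[6] = $87x9x8
Sorted (with $ < everything):
  sorted[0] = $87x9x8
  sorted[1] = 7x9x8$8
  sorted[2] = 8$87x9x
  sorted[3] = 87x9x8$
  sorted[4] = 9x8$87x
  sorted[5] = x8$87x9
  sorted[6] = x9x8$87
sorted[2] = 8$87x9x

Answer: 8$87x9x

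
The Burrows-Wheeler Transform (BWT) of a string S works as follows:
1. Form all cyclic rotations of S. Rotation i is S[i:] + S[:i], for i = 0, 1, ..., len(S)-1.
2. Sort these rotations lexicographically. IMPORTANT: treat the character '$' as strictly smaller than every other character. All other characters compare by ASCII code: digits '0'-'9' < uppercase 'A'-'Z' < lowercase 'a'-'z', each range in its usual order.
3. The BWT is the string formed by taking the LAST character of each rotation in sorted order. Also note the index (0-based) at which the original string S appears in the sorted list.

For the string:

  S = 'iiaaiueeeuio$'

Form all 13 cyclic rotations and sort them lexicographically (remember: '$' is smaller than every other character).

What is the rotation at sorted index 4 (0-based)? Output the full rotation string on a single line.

Answer: eeuio$iiaaiue

Derivation:
All 13 rotations (rotation i = S[i:]+S[:i]):
  rot[0] = iiaaiueeeuio$
  rot[1] = iaaiueeeuio$i
  rot[2] = aaiueeeuio$ii
  rot[3] = aiueeeuio$iia
  rot[4] = iueeeuio$iiaa
  rot[5] = ueeeuio$iiaai
  rot[6] = eeeuio$iiaaiu
  rot[7] = eeuio$iiaaiue
  rot[8] = euio$iiaaiuee
  rot[9] = uio$iiaaiueee
  rot[10] = io$iiaaiueeeu
  rot[11] = o$iiaaiueeeui
  rot[12] = $iiaaiueeeuio
Sorted (with $ < everything):
  sorted[0] = $iiaaiueeeuio
  sorted[1] = aaiueeeuio$ii
  sorted[2] = aiueeeuio$iia
  sorted[3] = eeeuio$iiaaiu
  sorted[4] = eeuio$iiaaiue
  sorted[5] = euio$iiaaiuee
  sorted[6] = iaaiueeeuio$i
  sorted[7] = iiaaiueeeuio$
  sorted[8] = io$iiaaiueeeu
  sorted[9] = iueeeuio$iiaa
  sorted[10] = o$iiaaiueeeui
  sorted[11] = ueeeuio$iiaai
  sorted[12] = uio$iiaaiueee
sorted[4] = eeuio$iiaaiue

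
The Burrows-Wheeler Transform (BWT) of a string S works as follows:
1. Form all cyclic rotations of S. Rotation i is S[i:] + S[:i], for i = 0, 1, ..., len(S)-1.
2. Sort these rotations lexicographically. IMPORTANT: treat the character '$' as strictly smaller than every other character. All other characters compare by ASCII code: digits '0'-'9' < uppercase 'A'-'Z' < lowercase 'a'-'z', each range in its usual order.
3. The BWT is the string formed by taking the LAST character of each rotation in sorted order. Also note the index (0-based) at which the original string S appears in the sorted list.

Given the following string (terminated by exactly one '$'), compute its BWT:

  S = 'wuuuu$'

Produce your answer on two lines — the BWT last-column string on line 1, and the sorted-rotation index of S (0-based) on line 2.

All 6 rotations (rotation i = S[i:]+S[:i]):
  rot[0] = wuuuu$
  rot[1] = uuuu$w
  rot[2] = uuu$wu
  rot[3] = uu$wuu
  rot[4] = u$wuuu
  rot[5] = $wuuuu
Sorted (with $ < everything):
  sorted[0] = $wuuuu  (last char: 'u')
  sorted[1] = u$wuuu  (last char: 'u')
  sorted[2] = uu$wuu  (last char: 'u')
  sorted[3] = uuu$wu  (last char: 'u')
  sorted[4] = uuuu$w  (last char: 'w')
  sorted[5] = wuuuu$  (last char: '$')
Last column: uuuuw$
Original string S is at sorted index 5

Answer: uuuuw$
5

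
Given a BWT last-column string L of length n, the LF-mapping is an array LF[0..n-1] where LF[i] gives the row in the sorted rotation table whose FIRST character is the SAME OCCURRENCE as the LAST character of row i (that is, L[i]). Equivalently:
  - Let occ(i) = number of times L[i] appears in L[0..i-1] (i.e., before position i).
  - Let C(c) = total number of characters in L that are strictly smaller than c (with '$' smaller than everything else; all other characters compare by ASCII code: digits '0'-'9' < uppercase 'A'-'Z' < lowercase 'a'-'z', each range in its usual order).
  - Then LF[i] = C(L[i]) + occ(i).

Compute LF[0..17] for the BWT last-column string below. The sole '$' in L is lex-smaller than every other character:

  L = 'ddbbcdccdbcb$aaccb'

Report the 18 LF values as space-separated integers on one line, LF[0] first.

Char counts: '$':1, 'a':2, 'b':5, 'c':6, 'd':4
C (first-col start): C('$')=0, C('a')=1, C('b')=3, C('c')=8, C('d')=14
L[0]='d': occ=0, LF[0]=C('d')+0=14+0=14
L[1]='d': occ=1, LF[1]=C('d')+1=14+1=15
L[2]='b': occ=0, LF[2]=C('b')+0=3+0=3
L[3]='b': occ=1, LF[3]=C('b')+1=3+1=4
L[4]='c': occ=0, LF[4]=C('c')+0=8+0=8
L[5]='d': occ=2, LF[5]=C('d')+2=14+2=16
L[6]='c': occ=1, LF[6]=C('c')+1=8+1=9
L[7]='c': occ=2, LF[7]=C('c')+2=8+2=10
L[8]='d': occ=3, LF[8]=C('d')+3=14+3=17
L[9]='b': occ=2, LF[9]=C('b')+2=3+2=5
L[10]='c': occ=3, LF[10]=C('c')+3=8+3=11
L[11]='b': occ=3, LF[11]=C('b')+3=3+3=6
L[12]='$': occ=0, LF[12]=C('$')+0=0+0=0
L[13]='a': occ=0, LF[13]=C('a')+0=1+0=1
L[14]='a': occ=1, LF[14]=C('a')+1=1+1=2
L[15]='c': occ=4, LF[15]=C('c')+4=8+4=12
L[16]='c': occ=5, LF[16]=C('c')+5=8+5=13
L[17]='b': occ=4, LF[17]=C('b')+4=3+4=7

Answer: 14 15 3 4 8 16 9 10 17 5 11 6 0 1 2 12 13 7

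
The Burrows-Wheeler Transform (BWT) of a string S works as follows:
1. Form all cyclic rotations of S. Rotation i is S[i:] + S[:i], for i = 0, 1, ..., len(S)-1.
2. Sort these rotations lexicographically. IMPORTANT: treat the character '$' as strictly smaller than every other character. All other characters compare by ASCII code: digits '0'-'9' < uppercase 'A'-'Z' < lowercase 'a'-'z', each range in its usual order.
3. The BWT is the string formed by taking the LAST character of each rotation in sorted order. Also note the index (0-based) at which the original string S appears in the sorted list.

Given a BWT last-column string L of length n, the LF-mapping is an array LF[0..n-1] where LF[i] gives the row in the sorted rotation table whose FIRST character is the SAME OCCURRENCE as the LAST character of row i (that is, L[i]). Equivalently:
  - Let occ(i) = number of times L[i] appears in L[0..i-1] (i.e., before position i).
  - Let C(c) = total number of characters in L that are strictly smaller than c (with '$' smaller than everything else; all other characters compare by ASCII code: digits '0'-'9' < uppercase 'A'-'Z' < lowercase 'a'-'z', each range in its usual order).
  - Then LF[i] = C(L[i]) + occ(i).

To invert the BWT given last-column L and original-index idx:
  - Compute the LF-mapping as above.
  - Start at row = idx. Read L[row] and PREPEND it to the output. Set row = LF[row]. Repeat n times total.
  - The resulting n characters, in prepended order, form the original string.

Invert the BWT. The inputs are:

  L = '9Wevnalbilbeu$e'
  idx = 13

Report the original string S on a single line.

Answer: unbelievableW9$

Derivation:
LF mapping: 1 2 6 14 12 3 10 4 9 11 5 7 13 0 8
Walk LF starting at row 13, prepending L[row]:
  step 1: row=13, L[13]='$', prepend. Next row=LF[13]=0
  step 2: row=0, L[0]='9', prepend. Next row=LF[0]=1
  step 3: row=1, L[1]='W', prepend. Next row=LF[1]=2
  step 4: row=2, L[2]='e', prepend. Next row=LF[2]=6
  step 5: row=6, L[6]='l', prepend. Next row=LF[6]=10
  step 6: row=10, L[10]='b', prepend. Next row=LF[10]=5
  step 7: row=5, L[5]='a', prepend. Next row=LF[5]=3
  step 8: row=3, L[3]='v', prepend. Next row=LF[3]=14
  step 9: row=14, L[14]='e', prepend. Next row=LF[14]=8
  step 10: row=8, L[8]='i', prepend. Next row=LF[8]=9
  step 11: row=9, L[9]='l', prepend. Next row=LF[9]=11
  step 12: row=11, L[11]='e', prepend. Next row=LF[11]=7
  step 13: row=7, L[7]='b', prepend. Next row=LF[7]=4
  step 14: row=4, L[4]='n', prepend. Next row=LF[4]=12
  step 15: row=12, L[12]='u', prepend. Next row=LF[12]=13
Reversed output: unbelievableW9$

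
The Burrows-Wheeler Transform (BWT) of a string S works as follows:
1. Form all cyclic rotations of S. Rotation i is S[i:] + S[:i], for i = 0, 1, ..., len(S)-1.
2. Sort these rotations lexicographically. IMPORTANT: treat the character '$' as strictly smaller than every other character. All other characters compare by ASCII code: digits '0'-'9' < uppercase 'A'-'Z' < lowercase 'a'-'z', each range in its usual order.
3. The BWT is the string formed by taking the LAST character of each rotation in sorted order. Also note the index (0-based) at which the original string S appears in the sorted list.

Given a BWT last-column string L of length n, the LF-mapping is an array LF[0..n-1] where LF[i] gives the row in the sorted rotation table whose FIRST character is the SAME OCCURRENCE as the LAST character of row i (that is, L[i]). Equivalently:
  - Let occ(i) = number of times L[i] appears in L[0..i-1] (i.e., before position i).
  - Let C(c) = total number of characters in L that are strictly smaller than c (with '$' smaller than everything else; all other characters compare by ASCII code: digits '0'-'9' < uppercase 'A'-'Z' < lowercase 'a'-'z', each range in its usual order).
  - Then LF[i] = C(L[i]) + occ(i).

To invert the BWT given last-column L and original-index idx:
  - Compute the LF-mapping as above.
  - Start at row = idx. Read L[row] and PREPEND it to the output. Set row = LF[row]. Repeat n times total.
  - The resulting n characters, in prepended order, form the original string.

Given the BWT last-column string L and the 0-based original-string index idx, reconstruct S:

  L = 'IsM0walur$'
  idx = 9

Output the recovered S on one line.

Answer: walrus0MI$

Derivation:
LF mapping: 2 7 3 1 9 4 5 8 6 0
Walk LF starting at row 9, prepending L[row]:
  step 1: row=9, L[9]='$', prepend. Next row=LF[9]=0
  step 2: row=0, L[0]='I', prepend. Next row=LF[0]=2
  step 3: row=2, L[2]='M', prepend. Next row=LF[2]=3
  step 4: row=3, L[3]='0', prepend. Next row=LF[3]=1
  step 5: row=1, L[1]='s', prepend. Next row=LF[1]=7
  step 6: row=7, L[7]='u', prepend. Next row=LF[7]=8
  step 7: row=8, L[8]='r', prepend. Next row=LF[8]=6
  step 8: row=6, L[6]='l', prepend. Next row=LF[6]=5
  step 9: row=5, L[5]='a', prepend. Next row=LF[5]=4
  step 10: row=4, L[4]='w', prepend. Next row=LF[4]=9
Reversed output: walrus0MI$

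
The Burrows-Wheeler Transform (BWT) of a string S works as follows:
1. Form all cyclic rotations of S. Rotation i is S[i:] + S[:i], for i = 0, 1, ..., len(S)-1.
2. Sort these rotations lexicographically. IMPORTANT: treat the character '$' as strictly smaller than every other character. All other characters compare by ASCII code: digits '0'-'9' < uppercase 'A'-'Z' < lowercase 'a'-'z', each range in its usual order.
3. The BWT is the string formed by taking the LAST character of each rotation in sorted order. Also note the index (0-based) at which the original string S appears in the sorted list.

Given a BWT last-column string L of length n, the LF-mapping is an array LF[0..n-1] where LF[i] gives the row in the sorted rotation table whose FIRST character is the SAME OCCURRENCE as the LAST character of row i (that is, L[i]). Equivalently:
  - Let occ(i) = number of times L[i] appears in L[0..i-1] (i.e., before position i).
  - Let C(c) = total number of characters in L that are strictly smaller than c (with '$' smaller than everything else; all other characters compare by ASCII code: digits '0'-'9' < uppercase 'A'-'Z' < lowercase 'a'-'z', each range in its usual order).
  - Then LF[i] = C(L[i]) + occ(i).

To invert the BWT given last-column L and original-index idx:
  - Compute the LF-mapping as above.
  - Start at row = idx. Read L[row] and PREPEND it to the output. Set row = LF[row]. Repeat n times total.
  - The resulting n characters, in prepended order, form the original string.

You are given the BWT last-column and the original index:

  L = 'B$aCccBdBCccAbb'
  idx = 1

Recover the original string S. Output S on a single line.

Answer: AccBbccCBCbdaB$

Derivation:
LF mapping: 2 0 7 5 10 11 3 14 4 6 12 13 1 8 9
Walk LF starting at row 1, prepending L[row]:
  step 1: row=1, L[1]='$', prepend. Next row=LF[1]=0
  step 2: row=0, L[0]='B', prepend. Next row=LF[0]=2
  step 3: row=2, L[2]='a', prepend. Next row=LF[2]=7
  step 4: row=7, L[7]='d', prepend. Next row=LF[7]=14
  step 5: row=14, L[14]='b', prepend. Next row=LF[14]=9
  step 6: row=9, L[9]='C', prepend. Next row=LF[9]=6
  step 7: row=6, L[6]='B', prepend. Next row=LF[6]=3
  step 8: row=3, L[3]='C', prepend. Next row=LF[3]=5
  step 9: row=5, L[5]='c', prepend. Next row=LF[5]=11
  step 10: row=11, L[11]='c', prepend. Next row=LF[11]=13
  step 11: row=13, L[13]='b', prepend. Next row=LF[13]=8
  step 12: row=8, L[8]='B', prepend. Next row=LF[8]=4
  step 13: row=4, L[4]='c', prepend. Next row=LF[4]=10
  step 14: row=10, L[10]='c', prepend. Next row=LF[10]=12
  step 15: row=12, L[12]='A', prepend. Next row=LF[12]=1
Reversed output: AccBbccCBCbdaB$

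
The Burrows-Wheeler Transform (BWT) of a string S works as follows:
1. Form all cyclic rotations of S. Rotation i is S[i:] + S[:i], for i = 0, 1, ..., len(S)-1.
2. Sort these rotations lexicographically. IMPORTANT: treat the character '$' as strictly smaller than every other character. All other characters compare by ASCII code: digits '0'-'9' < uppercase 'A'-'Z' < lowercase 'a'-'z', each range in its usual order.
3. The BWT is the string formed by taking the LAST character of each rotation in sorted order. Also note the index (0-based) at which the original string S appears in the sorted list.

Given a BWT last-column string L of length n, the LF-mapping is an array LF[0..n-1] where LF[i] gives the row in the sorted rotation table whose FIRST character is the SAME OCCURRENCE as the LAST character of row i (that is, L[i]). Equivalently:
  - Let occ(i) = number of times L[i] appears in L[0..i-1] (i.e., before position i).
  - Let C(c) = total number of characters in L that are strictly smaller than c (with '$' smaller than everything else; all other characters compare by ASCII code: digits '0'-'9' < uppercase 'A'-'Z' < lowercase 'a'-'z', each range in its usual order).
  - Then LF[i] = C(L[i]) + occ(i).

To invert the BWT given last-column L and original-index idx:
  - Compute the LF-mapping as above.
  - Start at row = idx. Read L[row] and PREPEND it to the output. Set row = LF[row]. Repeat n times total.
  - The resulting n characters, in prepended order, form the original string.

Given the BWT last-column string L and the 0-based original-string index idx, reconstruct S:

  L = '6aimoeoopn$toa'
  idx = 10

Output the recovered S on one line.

Answer: onomatopoeia6$

Derivation:
LF mapping: 1 2 5 6 8 4 9 10 12 7 0 13 11 3
Walk LF starting at row 10, prepending L[row]:
  step 1: row=10, L[10]='$', prepend. Next row=LF[10]=0
  step 2: row=0, L[0]='6', prepend. Next row=LF[0]=1
  step 3: row=1, L[1]='a', prepend. Next row=LF[1]=2
  step 4: row=2, L[2]='i', prepend. Next row=LF[2]=5
  step 5: row=5, L[5]='e', prepend. Next row=LF[5]=4
  step 6: row=4, L[4]='o', prepend. Next row=LF[4]=8
  step 7: row=8, L[8]='p', prepend. Next row=LF[8]=12
  step 8: row=12, L[12]='o', prepend. Next row=LF[12]=11
  step 9: row=11, L[11]='t', prepend. Next row=LF[11]=13
  step 10: row=13, L[13]='a', prepend. Next row=LF[13]=3
  step 11: row=3, L[3]='m', prepend. Next row=LF[3]=6
  step 12: row=6, L[6]='o', prepend. Next row=LF[6]=9
  step 13: row=9, L[9]='n', prepend. Next row=LF[9]=7
  step 14: row=7, L[7]='o', prepend. Next row=LF[7]=10
Reversed output: onomatopoeia6$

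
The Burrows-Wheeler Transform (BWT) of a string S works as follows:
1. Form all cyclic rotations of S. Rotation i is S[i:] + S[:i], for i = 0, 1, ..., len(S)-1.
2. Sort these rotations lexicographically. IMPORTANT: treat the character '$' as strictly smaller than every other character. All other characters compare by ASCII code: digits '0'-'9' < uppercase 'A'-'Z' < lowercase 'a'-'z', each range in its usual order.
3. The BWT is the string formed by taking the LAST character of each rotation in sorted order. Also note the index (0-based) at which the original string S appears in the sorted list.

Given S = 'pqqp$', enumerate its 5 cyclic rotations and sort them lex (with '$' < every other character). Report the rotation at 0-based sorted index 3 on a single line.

All 5 rotations (rotation i = S[i:]+S[:i]):
  rot[0] = pqqp$
  rot[1] = qqp$p
  rot[2] = qp$pq
  rot[3] = p$pqq
  rot[4] = $pqqp
Sorted (with $ < everything):
  sorted[0] = $pqqp
  sorted[1] = p$pqq
  sorted[2] = pqqp$
  sorted[3] = qp$pq
  sorted[4] = qqp$p
sorted[3] = qp$pq

Answer: qp$pq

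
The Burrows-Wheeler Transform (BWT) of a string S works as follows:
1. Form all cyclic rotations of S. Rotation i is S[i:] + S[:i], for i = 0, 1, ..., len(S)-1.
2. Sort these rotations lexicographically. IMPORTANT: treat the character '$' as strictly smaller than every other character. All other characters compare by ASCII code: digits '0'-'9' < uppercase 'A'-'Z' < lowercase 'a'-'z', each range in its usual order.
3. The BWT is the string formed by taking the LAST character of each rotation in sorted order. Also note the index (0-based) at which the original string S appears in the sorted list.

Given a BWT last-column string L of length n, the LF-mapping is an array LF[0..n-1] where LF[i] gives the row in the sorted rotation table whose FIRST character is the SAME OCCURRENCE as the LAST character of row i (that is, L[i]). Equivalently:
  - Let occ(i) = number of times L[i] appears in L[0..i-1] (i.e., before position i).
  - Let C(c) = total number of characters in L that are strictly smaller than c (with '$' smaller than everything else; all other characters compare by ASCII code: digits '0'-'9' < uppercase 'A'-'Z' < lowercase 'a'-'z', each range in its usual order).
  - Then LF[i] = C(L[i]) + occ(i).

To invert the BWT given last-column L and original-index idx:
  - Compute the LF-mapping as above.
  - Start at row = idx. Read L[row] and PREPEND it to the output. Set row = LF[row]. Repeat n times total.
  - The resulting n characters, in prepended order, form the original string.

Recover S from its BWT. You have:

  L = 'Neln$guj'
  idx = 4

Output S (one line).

LF mapping: 1 2 5 6 0 3 7 4
Walk LF starting at row 4, prepending L[row]:
  step 1: row=4, L[4]='$', prepend. Next row=LF[4]=0
  step 2: row=0, L[0]='N', prepend. Next row=LF[0]=1
  step 3: row=1, L[1]='e', prepend. Next row=LF[1]=2
  step 4: row=2, L[2]='l', prepend. Next row=LF[2]=5
  step 5: row=5, L[5]='g', prepend. Next row=LF[5]=3
  step 6: row=3, L[3]='n', prepend. Next row=LF[3]=6
  step 7: row=6, L[6]='u', prepend. Next row=LF[6]=7
  step 8: row=7, L[7]='j', prepend. Next row=LF[7]=4
Reversed output: jungleN$

Answer: jungleN$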